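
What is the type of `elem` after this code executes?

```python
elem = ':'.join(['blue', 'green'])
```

str.join() returns str

str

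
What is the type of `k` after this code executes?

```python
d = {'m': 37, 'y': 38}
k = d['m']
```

Accessing dict[str, int] with key 'm' returns int value 37

int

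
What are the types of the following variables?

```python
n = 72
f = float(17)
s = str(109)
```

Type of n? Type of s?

n is int; s is str

int, str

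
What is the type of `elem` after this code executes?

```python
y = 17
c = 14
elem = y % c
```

int % int returns int (17 % 14 = 3)

int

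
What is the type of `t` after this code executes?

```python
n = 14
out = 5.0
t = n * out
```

int * float returns float (14 * 5.0 = 70.0)

float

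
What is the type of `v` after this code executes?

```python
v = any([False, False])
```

any() returns bool

bool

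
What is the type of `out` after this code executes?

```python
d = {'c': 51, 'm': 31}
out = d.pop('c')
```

dict.pop() returns the value (int)

int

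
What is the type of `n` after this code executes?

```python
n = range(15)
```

range() returns a range object

range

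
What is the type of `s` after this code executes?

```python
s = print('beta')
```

print() returns None

NoneType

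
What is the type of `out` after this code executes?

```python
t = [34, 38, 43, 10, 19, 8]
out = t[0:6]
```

Slicing a list always returns a list

list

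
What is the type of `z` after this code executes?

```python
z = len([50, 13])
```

len() always returns int

int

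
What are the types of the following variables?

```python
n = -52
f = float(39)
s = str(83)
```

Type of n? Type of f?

n is int; f is float

int, float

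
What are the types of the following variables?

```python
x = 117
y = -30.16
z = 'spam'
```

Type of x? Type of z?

x is int; z is str

int, str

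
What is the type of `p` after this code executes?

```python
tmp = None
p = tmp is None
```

'is' comparison returns bool

bool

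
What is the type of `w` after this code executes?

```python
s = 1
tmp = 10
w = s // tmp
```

int // int returns int (1 // 10 = 0)

int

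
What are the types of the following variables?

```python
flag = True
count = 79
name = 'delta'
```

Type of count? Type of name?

count is int; name is str

int, str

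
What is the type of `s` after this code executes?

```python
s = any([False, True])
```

any() returns bool

bool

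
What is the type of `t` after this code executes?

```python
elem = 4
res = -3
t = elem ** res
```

int ** negative int returns float

float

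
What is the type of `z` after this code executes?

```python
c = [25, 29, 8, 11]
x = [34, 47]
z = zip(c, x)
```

zip() returns a zip iterator object

zip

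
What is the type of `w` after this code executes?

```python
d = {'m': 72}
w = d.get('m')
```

dict.get() returns the value (int) when key is found

int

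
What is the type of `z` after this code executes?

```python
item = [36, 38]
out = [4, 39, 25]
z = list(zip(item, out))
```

list(zip(...)) returns a list of tuples

list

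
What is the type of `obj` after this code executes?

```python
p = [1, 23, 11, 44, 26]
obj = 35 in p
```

'in' operator returns bool

bool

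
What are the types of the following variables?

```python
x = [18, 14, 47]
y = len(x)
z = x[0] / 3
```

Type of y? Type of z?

len() returns int; int / int returns float

int, float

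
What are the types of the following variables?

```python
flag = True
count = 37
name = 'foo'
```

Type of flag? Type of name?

flag is bool; name is str

bool, str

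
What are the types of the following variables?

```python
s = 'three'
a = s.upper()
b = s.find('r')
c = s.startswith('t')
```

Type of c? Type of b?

str.startswith() returns bool; str.find() returns int

bool, int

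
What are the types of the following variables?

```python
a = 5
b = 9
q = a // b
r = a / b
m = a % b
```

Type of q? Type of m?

int // int returns int; int % int returns int

int, int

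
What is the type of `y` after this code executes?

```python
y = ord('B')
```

ord() returns int (Unicode code point)

int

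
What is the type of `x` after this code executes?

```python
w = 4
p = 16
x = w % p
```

int % int returns int (4 % 16 = 4)

int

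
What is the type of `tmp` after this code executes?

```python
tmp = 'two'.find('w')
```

str.find() returns int (index, or -1)

int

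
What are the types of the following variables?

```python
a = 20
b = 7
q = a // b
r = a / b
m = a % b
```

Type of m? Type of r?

int % int returns int; int / int returns float

int, float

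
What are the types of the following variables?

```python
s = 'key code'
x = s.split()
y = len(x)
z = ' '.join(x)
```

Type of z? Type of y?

str.join() returns str; len() returns int

str, int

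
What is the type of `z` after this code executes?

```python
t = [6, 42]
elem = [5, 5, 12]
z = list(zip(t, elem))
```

list(zip(...)) returns a list of tuples

list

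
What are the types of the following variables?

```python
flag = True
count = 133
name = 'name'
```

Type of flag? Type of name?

flag is bool; name is str

bool, str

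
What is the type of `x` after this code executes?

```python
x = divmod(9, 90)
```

divmod() returns a tuple (quotient, remainder)

tuple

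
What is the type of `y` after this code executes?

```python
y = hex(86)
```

hex() returns str representation

str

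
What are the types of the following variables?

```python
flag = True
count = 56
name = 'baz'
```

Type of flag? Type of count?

flag is bool; count is int

bool, int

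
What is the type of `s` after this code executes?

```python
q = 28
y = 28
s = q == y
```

Equality comparison returns bool

bool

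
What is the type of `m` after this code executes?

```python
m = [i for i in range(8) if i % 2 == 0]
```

A list comprehension [...] produces a list

list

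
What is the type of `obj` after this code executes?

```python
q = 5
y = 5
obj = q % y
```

int % int returns int (5 % 5 = 0)

int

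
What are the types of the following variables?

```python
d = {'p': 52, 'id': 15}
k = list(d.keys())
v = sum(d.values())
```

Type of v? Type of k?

sum of int values returns int; list(...) returns list

int, list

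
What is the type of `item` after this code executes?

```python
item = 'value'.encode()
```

str.encode() returns bytes

bytes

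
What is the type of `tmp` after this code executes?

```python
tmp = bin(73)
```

bin() returns str representation

str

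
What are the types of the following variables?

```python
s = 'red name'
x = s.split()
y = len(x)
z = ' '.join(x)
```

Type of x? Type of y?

str.split() returns list; len() returns int

list, int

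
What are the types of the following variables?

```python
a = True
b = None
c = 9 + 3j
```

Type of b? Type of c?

b is NoneType; c is complex

NoneType, complex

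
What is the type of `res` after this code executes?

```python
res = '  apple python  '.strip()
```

str.strip() returns str

str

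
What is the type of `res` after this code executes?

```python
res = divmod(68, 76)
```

divmod() returns a tuple (quotient, remainder)

tuple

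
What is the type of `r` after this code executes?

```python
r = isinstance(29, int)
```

isinstance() returns bool

bool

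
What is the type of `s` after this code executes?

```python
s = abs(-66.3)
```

abs() of float returns float

float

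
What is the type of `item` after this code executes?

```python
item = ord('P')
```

ord() returns int (Unicode code point)

int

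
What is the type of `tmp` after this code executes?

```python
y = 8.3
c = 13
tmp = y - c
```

float - int returns float (8.3 - 13 = -4.7)

float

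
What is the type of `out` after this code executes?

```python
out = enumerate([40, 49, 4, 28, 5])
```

enumerate() returns an enumerate iterator object

enumerate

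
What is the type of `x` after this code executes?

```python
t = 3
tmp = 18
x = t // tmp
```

int // int returns int (3 // 18 = 0)

int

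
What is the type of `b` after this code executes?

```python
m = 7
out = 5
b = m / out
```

int / int always returns float in Python 3 (7 / 5 = 1.4)

float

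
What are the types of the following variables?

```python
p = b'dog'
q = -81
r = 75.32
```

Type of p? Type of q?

p is bytes; q is int

bytes, int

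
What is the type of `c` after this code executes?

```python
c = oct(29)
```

oct() returns str representation

str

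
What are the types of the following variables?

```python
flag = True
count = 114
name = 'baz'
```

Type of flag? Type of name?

flag is bool; name is str

bool, str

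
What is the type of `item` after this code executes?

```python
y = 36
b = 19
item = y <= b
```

Comparison operators return bool

bool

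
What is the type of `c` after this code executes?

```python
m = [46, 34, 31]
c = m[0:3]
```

Slicing a list always returns a list

list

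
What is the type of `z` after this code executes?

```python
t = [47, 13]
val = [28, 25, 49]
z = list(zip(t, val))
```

list(zip(...)) returns a list of tuples

list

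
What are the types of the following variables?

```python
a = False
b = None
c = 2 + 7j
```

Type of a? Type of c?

a is bool; c is complex

bool, complex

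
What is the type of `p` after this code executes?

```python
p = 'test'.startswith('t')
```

str.startswith() returns bool

bool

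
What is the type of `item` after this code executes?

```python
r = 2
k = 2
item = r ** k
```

int ** positive int returns int (2 ** 2 = 4)

int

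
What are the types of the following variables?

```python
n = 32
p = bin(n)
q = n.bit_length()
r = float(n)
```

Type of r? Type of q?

float() returns float; int.bit_length() returns int

float, int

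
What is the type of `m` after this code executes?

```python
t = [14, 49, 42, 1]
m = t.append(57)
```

list.append() returns None (mutates in place)

NoneType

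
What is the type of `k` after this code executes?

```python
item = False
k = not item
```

'not' always returns bool

bool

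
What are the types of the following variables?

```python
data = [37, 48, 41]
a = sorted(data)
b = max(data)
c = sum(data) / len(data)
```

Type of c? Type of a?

int / int returns float; sorted() returns list

float, list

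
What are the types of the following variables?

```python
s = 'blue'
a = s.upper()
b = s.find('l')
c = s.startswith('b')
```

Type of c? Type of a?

str.startswith() returns bool; str.upper() returns str

bool, str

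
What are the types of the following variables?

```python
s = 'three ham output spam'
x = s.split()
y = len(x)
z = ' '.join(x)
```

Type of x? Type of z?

str.split() returns list; str.join() returns str

list, str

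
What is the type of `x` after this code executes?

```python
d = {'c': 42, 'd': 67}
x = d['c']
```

Accessing dict[str, int] with key 'c' returns int value 42

int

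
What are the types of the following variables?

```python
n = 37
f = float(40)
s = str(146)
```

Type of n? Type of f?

n is int; f is float

int, float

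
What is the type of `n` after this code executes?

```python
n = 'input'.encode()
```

str.encode() returns bytes

bytes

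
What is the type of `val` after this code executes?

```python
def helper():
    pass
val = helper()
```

A function with no return statement returns None

NoneType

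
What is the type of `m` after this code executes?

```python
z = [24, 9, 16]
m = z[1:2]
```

Slicing a list always returns a list

list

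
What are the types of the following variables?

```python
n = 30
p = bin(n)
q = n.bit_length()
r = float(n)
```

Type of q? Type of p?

int.bit_length() returns int; bin() returns str

int, str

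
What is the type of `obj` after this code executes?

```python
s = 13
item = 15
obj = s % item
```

int % int returns int (13 % 15 = 13)

int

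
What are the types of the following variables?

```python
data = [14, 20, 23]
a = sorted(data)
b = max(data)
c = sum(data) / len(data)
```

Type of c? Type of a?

int / int returns float; sorted() returns list

float, list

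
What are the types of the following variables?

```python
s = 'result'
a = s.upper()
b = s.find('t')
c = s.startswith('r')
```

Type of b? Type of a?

str.find() returns int; str.upper() returns str

int, str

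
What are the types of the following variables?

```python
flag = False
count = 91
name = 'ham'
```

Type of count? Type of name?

count is int; name is str

int, str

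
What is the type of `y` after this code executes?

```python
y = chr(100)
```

chr() returns str (single character)

str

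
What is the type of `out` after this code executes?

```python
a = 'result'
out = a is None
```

'is' comparison returns bool

bool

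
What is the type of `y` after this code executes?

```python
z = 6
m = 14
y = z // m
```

int // int returns int (6 // 14 = 0)

int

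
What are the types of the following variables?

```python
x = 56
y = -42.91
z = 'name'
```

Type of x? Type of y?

x is int; y is float

int, float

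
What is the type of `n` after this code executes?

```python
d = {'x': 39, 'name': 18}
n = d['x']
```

Accessing dict[str, int] with key 'x' returns int value 39

int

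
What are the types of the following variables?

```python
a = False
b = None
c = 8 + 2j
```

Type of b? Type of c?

b is NoneType; c is complex

NoneType, complex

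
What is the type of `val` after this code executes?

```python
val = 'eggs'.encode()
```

str.encode() returns bytes

bytes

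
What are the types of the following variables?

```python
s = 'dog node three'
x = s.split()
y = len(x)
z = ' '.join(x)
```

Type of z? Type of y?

str.join() returns str; len() returns int

str, int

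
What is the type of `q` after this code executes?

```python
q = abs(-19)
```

abs() of int returns int

int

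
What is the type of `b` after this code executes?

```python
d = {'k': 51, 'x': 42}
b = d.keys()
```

.keys() returns a dict_keys view object

dict_keys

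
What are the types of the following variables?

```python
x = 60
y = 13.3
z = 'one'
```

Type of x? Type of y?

x is int; y is float

int, float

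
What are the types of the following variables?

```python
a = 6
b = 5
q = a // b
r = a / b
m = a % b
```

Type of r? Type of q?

int / int returns float; int // int returns int

float, int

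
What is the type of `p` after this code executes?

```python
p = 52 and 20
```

'and' returns the last value when all truthy (20, which is int)

int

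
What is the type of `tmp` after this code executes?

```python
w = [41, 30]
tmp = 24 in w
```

'in' operator returns bool

bool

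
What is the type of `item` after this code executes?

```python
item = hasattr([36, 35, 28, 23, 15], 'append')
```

hasattr() returns bool

bool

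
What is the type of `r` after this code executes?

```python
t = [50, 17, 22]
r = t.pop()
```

list.pop() returns the popped element (int here)

int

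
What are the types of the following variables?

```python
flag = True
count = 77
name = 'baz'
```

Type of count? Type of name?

count is int; name is str

int, str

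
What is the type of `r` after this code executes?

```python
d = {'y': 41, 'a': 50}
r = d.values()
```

.values() returns a dict_values view object

dict_values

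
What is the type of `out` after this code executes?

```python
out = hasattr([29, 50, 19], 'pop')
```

hasattr() returns bool

bool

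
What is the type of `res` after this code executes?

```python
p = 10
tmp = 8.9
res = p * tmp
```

int * float returns float (10 * 8.9 = 89.0)

float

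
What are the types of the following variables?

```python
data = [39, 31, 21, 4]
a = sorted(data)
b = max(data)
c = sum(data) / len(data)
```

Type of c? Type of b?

int / int returns float; max of ints returns int

float, int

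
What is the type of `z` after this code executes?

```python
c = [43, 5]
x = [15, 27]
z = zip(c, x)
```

zip() returns a zip iterator object

zip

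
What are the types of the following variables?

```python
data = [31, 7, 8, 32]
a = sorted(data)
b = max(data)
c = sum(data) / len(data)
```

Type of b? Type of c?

max of ints returns int; int / int returns float

int, float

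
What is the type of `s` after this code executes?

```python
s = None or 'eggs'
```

'or' with None returns the other value ('eggs', str)

str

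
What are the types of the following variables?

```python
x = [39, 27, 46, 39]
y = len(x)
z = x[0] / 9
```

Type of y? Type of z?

len() returns int; int / int returns float

int, float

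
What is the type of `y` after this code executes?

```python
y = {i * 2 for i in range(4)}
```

A set comprehension {expr for x in iterable} produces a set

set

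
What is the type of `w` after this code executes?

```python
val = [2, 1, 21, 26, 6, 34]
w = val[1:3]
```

Slicing a list always returns a list

list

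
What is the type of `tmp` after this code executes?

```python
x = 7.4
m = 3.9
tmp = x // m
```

float // float returns float (floor division preserves float type)

float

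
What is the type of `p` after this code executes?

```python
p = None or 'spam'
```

'or' with None returns the other value ('spam', str)

str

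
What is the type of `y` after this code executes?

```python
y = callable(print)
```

callable() returns bool

bool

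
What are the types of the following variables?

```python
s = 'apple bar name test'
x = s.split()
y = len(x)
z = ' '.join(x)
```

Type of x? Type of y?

str.split() returns list; len() returns int

list, int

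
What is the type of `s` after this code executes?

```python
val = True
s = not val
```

'not' always returns bool

bool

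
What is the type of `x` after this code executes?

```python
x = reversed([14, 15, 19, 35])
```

reversed() on a list returns a list_reverseiterator

list_reverseiterator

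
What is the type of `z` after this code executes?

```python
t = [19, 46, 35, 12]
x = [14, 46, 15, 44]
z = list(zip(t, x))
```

list(zip(...)) returns a list of tuples

list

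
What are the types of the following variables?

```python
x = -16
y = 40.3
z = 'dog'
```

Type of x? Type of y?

x is int; y is float

int, float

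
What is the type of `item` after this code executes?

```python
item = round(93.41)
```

round() with no ndigits arg returns int

int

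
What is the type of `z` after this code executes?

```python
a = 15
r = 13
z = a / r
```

int / int always returns float in Python 3 (15 / 13 = 1.15385)

float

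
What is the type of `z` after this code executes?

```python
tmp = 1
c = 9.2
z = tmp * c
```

int * float returns float (1 * 9.2 = 9.2)

float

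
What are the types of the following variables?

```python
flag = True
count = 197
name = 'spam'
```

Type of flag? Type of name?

flag is bool; name is str

bool, str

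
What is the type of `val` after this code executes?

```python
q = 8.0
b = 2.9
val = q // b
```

float // float returns float (floor division preserves float type)

float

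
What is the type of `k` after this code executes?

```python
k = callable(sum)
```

callable() returns bool

bool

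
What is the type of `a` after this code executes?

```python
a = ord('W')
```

ord() returns int (Unicode code point)

int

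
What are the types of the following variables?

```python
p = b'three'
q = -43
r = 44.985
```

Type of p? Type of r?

p is bytes; r is float

bytes, float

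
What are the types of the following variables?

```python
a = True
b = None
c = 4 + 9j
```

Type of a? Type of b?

a is bool; b is NoneType

bool, NoneType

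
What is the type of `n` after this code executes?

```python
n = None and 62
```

'and' returns first falsy value (None)

NoneType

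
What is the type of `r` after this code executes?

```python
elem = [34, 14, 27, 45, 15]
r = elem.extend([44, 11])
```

list.extend() returns None

NoneType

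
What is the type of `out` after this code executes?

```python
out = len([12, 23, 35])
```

len() always returns int

int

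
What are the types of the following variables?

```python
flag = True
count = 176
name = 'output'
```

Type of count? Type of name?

count is int; name is str

int, str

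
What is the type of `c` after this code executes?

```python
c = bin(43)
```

bin() returns str representation

str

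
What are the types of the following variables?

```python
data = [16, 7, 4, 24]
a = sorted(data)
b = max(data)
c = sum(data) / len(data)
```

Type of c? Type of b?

int / int returns float; max of ints returns int

float, int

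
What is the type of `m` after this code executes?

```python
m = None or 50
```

'or' with None returns the other value (50, int)

int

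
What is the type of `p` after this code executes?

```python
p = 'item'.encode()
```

str.encode() returns bytes

bytes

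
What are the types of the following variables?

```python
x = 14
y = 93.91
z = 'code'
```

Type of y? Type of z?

y is float; z is str

float, str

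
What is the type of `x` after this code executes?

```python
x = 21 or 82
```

'or' returns the first truthy value (21, which is int)

int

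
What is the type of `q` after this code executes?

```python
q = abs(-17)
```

abs() of int returns int

int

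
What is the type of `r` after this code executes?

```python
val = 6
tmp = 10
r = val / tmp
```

int / int always returns float in Python 3 (6 / 10 = 0.6)

float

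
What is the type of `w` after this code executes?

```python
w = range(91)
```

range() returns a range object

range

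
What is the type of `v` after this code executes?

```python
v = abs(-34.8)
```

abs() of float returns float

float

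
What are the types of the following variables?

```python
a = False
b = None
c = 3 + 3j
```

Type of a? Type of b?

a is bool; b is NoneType

bool, NoneType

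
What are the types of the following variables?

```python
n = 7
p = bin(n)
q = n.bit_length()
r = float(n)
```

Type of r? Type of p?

float() returns float; bin() returns str

float, str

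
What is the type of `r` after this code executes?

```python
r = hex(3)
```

hex() returns str representation

str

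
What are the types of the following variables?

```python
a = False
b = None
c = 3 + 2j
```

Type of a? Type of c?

a is bool; c is complex

bool, complex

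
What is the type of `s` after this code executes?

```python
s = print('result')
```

print() returns None

NoneType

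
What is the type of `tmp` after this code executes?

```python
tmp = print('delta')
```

print() returns None

NoneType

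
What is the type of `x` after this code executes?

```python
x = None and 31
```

'and' returns first falsy value (None)

NoneType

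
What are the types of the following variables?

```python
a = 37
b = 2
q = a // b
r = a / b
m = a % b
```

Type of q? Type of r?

int // int returns int; int / int returns float

int, float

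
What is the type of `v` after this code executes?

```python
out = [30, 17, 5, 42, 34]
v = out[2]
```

Indexing a list of ints returns int (out[2] = 5)

int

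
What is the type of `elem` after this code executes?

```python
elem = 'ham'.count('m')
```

str.count() returns int

int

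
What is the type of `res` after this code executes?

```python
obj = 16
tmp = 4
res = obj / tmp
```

int / int always returns float in Python 3 (16 / 4 = 4)

float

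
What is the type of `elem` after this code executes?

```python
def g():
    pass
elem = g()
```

A function with no return statement returns None

NoneType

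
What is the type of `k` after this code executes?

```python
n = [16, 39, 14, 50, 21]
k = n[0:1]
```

Slicing a list always returns a list

list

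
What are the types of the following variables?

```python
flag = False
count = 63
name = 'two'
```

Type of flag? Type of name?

flag is bool; name is str

bool, str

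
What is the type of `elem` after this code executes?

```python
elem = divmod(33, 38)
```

divmod() returns a tuple (quotient, remainder)

tuple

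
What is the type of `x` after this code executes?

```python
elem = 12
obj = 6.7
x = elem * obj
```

int * float returns float (12 * 6.7 = 80.4)

float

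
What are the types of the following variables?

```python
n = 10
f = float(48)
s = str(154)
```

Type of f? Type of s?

f is float; s is str

float, str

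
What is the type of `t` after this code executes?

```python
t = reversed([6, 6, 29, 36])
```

reversed() on a list returns a list_reverseiterator

list_reverseiterator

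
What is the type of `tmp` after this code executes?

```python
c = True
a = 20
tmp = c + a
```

bool + int returns int (True is 1, so 1 + 20 = 21)

int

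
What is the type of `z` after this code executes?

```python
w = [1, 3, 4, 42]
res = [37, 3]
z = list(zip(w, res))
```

list(zip(...)) returns a list of tuples

list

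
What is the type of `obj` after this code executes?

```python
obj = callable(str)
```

callable() returns bool

bool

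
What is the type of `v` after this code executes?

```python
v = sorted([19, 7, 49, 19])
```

sorted() always returns list

list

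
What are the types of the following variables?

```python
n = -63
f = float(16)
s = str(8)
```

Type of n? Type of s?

n is int; s is str

int, str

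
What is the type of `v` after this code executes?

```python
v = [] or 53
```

'or' returns first truthy value (53, which is int)

int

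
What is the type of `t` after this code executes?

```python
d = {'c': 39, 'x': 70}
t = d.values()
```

.values() returns a dict_values view object

dict_values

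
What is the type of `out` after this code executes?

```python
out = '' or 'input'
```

'or' returns first truthy value ('input', which is str)

str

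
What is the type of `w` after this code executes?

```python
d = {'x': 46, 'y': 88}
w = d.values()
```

.values() returns a dict_values view object

dict_values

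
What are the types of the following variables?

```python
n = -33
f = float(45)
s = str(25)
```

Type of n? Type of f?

n is int; f is float

int, float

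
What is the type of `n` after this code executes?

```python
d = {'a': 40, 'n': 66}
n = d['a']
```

Accessing dict[str, int] with key 'a' returns int value 40

int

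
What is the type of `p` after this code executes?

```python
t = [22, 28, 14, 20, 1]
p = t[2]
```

Indexing a list of ints returns int (t[2] = 14)

int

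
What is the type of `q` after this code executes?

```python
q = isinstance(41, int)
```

isinstance() returns bool

bool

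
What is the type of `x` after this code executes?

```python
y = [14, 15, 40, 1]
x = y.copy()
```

list.copy() returns list

list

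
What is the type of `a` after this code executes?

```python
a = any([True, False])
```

any() returns bool

bool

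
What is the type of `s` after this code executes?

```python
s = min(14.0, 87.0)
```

min() of floats returns float

float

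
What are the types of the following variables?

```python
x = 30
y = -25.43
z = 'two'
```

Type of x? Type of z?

x is int; z is str

int, str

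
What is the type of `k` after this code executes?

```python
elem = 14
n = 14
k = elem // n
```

int // int returns int (14 // 14 = 1)

int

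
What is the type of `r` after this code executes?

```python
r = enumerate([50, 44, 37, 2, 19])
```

enumerate() returns an enumerate iterator object

enumerate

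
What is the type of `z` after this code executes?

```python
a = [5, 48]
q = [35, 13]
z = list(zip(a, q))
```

list(zip(...)) returns a list of tuples

list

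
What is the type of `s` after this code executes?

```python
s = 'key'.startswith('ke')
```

str.startswith() returns bool

bool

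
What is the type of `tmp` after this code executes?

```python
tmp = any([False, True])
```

any() returns bool

bool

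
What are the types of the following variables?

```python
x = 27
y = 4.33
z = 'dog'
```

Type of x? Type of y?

x is int; y is float

int, float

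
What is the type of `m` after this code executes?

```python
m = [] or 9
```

'or' returns first truthy value (9, which is int)

int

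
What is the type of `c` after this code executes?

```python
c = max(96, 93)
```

max() of ints returns int

int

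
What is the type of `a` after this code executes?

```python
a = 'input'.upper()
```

str.upper() returns str

str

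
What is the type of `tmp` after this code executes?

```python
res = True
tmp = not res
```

'not' always returns bool

bool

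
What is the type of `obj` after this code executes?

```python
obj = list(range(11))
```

list(range(...)) returns list

list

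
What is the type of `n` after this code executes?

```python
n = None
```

None has type NoneType

NoneType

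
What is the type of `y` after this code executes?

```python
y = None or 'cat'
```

'or' with None returns the other value ('cat', str)

str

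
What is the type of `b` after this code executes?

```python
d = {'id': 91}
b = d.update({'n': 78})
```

dict.update() returns None

NoneType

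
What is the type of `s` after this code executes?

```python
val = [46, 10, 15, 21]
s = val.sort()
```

list.sort() returns None (sorts in place)

NoneType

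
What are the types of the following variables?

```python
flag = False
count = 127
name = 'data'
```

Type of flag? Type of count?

flag is bool; count is int

bool, int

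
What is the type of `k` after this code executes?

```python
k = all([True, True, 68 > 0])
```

all() returns bool

bool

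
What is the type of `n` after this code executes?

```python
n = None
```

None has type NoneType

NoneType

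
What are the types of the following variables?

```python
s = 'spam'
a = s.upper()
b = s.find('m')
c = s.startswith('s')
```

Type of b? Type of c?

str.find() returns int; str.startswith() returns bool

int, bool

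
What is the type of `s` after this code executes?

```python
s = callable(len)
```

callable() returns bool

bool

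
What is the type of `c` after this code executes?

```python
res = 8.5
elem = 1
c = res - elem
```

float - int returns float (8.5 - 1 = 7.5)

float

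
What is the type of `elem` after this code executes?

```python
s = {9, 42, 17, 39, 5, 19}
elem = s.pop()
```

Popping from a set of ints returns int

int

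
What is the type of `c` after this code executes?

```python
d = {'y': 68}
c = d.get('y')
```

dict.get() returns the value (int) when key is found

int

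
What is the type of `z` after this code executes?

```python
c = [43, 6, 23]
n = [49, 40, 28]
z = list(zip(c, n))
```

list(zip(...)) returns a list of tuples

list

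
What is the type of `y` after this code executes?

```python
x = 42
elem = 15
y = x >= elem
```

Comparison operators return bool

bool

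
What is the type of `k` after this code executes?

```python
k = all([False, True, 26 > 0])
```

all() returns bool

bool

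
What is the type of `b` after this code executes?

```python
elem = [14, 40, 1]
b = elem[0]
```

Indexing a list of ints returns int (elem[0] = 14)

int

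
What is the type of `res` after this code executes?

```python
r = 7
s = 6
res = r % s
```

int % int returns int (7 % 6 = 1)

int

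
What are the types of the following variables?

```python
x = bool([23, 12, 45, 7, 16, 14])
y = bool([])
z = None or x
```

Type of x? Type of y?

bool() returns bool; bool() returns bool

bool, bool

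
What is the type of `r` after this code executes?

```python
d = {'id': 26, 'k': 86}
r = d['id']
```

Accessing dict[str, int] with key 'id' returns int value 26

int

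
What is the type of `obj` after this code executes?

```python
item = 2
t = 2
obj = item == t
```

Equality comparison returns bool

bool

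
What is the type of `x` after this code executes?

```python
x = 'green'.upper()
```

str.upper() returns str

str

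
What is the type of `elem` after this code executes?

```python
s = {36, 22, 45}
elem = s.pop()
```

Popping from a set of ints returns int

int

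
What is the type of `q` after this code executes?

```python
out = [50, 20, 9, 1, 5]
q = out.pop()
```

list.pop() returns the popped element (int here)

int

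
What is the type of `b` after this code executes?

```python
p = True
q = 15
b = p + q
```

bool + int returns int (True is 1, so 1 + 15 = 16)

int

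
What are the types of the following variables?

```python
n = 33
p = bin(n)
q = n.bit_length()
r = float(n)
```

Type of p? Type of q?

bin() returns str; int.bit_length() returns int

str, int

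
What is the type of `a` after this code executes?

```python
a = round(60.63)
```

round() with no ndigits arg returns int

int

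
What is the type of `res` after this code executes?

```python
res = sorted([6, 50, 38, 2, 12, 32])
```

sorted() always returns list

list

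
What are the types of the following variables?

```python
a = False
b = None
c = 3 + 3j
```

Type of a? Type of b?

a is bool; b is NoneType

bool, NoneType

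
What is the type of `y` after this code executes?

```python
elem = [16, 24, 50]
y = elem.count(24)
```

list.count() returns int

int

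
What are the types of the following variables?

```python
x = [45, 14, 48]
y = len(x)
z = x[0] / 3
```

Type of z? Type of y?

int / int returns float; len() returns int

float, int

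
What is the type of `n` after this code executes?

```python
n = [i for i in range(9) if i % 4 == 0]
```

A list comprehension [...] produces a list

list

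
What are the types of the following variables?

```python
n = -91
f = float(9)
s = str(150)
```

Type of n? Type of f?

n is int; f is float

int, float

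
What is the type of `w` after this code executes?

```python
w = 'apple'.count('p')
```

str.count() returns int

int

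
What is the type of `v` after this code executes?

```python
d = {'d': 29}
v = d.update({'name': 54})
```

dict.update() returns None

NoneType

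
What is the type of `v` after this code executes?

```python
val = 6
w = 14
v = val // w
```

int // int returns int (6 // 14 = 0)

int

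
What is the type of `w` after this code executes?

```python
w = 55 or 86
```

'or' returns the first truthy value (55, which is int)

int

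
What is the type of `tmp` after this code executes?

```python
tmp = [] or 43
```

'or' returns first truthy value (43, which is int)

int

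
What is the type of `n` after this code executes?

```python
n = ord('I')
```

ord() returns int (Unicode code point)

int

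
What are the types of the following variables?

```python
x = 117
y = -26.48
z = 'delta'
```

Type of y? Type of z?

y is float; z is str

float, str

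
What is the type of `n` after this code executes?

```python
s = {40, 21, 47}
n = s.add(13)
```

set.add() returns None (mutates in place)

NoneType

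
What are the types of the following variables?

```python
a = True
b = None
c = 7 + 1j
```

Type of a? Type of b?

a is bool; b is NoneType

bool, NoneType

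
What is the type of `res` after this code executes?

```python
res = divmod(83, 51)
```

divmod() returns a tuple (quotient, remainder)

tuple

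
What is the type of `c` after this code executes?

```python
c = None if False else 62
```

Ternary: condition is False, else branch (62) taken → int

int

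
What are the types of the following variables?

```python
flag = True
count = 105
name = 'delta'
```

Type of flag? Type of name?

flag is bool; name is str

bool, str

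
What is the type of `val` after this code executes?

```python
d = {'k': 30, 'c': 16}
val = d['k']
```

Accessing dict[str, int] with key 'k' returns int value 30

int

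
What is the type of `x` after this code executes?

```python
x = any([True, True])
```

any() returns bool

bool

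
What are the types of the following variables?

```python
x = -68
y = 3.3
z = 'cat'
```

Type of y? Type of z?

y is float; z is str

float, str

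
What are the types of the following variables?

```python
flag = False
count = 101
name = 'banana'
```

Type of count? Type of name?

count is int; name is str

int, str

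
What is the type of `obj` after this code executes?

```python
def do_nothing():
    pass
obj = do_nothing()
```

A function with no return statement returns None

NoneType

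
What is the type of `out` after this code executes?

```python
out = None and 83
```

'and' returns first falsy value (None)

NoneType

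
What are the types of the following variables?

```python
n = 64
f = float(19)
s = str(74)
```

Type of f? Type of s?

f is float; s is str

float, str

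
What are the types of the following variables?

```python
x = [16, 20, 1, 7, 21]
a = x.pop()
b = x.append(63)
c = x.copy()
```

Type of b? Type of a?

list.append() returns None; list.pop() returns the element (int)

NoneType, int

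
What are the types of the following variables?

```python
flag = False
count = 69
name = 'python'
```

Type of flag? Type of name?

flag is bool; name is str

bool, str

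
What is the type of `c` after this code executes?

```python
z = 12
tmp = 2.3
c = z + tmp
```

int + float returns float (12 + 2.3 = 14.3)

float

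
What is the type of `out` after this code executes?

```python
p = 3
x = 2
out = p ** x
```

int ** positive int returns int (3 ** 2 = 9)

int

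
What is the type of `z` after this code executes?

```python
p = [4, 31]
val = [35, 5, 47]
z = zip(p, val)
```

zip() returns a zip iterator object

zip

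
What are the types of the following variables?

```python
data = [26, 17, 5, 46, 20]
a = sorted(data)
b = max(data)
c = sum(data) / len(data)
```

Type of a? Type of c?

sorted() returns list; int / int returns float

list, float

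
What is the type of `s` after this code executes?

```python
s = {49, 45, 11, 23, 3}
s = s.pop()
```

Popping from a set of ints returns int

int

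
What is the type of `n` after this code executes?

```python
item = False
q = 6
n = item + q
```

bool + int returns int (False is 0, so 0 + 6 = 6)

int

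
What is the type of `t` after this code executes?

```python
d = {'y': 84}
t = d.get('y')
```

dict.get() returns the value (int) when key is found

int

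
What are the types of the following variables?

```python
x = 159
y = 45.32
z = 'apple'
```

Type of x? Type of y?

x is int; y is float

int, float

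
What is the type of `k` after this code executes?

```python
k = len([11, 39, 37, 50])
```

len() always returns int

int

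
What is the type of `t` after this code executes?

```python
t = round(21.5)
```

round() with no ndigits arg returns int

int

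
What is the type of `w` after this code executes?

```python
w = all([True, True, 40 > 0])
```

all() returns bool

bool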